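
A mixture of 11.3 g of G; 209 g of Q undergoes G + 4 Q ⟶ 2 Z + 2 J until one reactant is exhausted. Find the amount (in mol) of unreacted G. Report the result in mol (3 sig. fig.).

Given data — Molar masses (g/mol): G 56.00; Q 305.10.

n(G) = 11.30 / 56.00 = 0.2018 mol
n(Q) = 209.0 / 305.10 = 0.6850 mol
n/ν for G = 0.2018/1 = 0.2018
n/ν for Q = 0.6850/4 = 0.1713
Smallest n/ν is Q → limiting reagent.
G consumed = (1/4) × 0.6850 = 0.1713 mol
G remaining = 0.2018 − 0.1713 = 0.03050 mol

0.0305 mol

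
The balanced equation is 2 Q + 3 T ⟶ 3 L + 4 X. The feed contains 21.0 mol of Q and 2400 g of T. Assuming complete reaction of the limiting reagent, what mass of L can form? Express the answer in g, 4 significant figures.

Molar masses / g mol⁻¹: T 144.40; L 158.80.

n(Q) = 21.00 mol
n(T) = 2400 / 144.40 = 16.62 mol
n/ν → Q: 10.50, T: 5.540; T is limiting.
n(L) = (3/3) × 16.62 = 16.62 mol
mass = 16.62 × 158.80 = 2639 g

2639 g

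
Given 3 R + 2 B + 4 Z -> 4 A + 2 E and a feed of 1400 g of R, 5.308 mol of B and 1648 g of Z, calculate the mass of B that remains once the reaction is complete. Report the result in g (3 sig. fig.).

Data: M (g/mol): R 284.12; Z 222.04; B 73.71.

149 g

n(R) = 1400 / 284.12 = 4.927 mol
n(B) = 5.308 mol
n(Z) = 1648 / 222.04 = 7.422 mol
n/ν → R: 1.642, B: 2.654, Z: 1.856; R is limiting.
B consumed = (2/3) × 4.927 = 3.285 mol
B remaining = 5.308 − 3.285 = 2.023 mol
mass = 2.023 × 73.71 = 149.1 g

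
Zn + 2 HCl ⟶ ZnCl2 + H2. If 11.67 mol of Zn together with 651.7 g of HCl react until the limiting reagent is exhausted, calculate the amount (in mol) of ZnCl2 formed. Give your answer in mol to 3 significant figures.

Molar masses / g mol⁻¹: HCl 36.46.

8.94 mol

n(Zn) = 11.67 mol
n(HCl) = 651.7 / 36.46 = 17.87 mol
n/ν → Zn: 11.67, HCl: 8.935; HCl is limiting.
n(ZnCl2) = (1/2) × 17.87 = 8.935 mol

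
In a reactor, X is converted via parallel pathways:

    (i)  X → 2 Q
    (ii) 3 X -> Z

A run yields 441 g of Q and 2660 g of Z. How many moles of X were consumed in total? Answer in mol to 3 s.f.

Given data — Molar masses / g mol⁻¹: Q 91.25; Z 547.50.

n(Q) = 441 / 91.25 = 4.833 mol
n(Z) = 2660 / 547.50 = 4.858 mol
n(X) via (i) = (1/2)×4.833 = 2.417 mol
n(X) via (ii) = (3/1)×4.858 = 14.57 mol
total n(X) = 2.417 + 14.57 = 16.99 mol

17.0 mol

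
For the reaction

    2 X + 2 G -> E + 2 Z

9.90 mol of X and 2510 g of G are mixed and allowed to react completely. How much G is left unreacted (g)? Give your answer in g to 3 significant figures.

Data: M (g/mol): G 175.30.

775 g

n(X) = 9.900 mol
n(G) = 2510 / 175.30 = 14.32 mol
n/ν for X = 9.900/2 = 4.950
n/ν for G = 14.32/2 = 7.160
Smallest n/ν is X → limiting reagent.
G consumed = (2/2) × 9.900 = 9.900 mol
G remaining = 14.32 − 9.900 = 4.420 mol
mass = 4.420 × 175.30 = 774.8 g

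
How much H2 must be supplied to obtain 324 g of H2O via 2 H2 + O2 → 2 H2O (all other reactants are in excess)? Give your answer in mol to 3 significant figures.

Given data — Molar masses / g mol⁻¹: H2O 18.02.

18.0 mol

n(H2O) = 324 / 18.02 = 17.98 mol
n(H2) = (2/2) × 17.98 = 17.98 mol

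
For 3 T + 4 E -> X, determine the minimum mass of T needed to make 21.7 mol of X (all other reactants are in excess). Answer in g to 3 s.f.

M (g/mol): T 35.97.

2340 g

n(X) = 21.70 mol
n(T) = (3/1) × 21.70 = 65.10 mol
mass = 65.10 × 35.97 = 2342 g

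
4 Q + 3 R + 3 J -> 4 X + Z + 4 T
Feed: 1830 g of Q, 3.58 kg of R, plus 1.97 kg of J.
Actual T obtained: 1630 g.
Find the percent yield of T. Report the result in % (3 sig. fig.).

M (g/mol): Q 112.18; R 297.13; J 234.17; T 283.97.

51.2 %

n(Q) = 1830 / 112.18 = 16.31 mol
n(R) = 3.580×1000 / 297.13 = 12.05 mol
n(J) = 1.970×1000 / 234.17 = 8.413 mol
n/ν for Q = 16.31/4 = 4.078
n/ν for R = 12.05/3 = 4.017
n/ν for J = 8.413/3 = 2.804
Smallest n/ν is J → limiting reagent.
theoretical n(T) = (4/3) × 8.413 = 11.22 mol → 3186 g
% yield = 1630 / 3186 × 100 = 51.16 %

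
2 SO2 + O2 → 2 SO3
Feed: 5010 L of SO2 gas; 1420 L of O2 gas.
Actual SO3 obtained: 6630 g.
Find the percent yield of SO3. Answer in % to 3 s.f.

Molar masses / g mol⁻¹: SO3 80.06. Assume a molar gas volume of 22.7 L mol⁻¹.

n(SO2) = 5010 / 22.7 = 220.7 mol
n(O2) = 1420 / 22.7 = 62.56 mol
n/ν for SO2 = 220.7/2 = 110.4
n/ν for O2 = 62.56/1 = 62.56
Smallest n/ν is O2 → limiting reagent.
theoretical n(SO3) = (2/1) × 62.56 = 125.1 mol → 10020 g
% yield = 6630 / 10020 × 100 = 66.17 %

66.2 %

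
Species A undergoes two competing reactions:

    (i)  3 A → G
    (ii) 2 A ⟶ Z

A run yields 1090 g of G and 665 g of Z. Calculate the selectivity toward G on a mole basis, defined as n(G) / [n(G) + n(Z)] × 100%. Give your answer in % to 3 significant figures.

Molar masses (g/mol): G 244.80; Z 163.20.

52.2 %

n(G) = 1090 / 244.80 = 4.453 mol
n(Z) = 665 / 163.20 = 4.075 mol
selectivity = 4.453/(4.453+4.075) × 100 = 52.22 %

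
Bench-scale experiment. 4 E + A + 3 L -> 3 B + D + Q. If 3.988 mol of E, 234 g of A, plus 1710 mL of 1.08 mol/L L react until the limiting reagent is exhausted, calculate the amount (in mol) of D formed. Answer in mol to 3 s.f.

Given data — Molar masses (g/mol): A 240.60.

0.616 mol

n(E) = 3.988 mol
n(A) = 234.0 / 240.60 = 0.9726 mol
n(L) = 1.08 × 1710/1000 = 1.847 mol
n/ν → E: 0.9970, A: 0.9726, L: 0.6157; L is limiting.
n(D) = (1/3) × 1.847 = 0.6157 mol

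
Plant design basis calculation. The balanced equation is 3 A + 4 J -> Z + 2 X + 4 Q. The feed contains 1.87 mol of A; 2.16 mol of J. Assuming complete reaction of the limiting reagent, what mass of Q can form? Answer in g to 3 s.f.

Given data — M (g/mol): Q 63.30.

137 g

n(A) = 1.870 mol
n(J) = 2.160 mol
n/ν for A = 1.870/3 = 0.6233
n/ν for J = 2.160/4 = 0.5400
Smallest n/ν is J → limiting reagent.
n(Q) = (4/4) × 2.160 = 2.160 mol
mass = 2.160 × 63.30 = 136.7 g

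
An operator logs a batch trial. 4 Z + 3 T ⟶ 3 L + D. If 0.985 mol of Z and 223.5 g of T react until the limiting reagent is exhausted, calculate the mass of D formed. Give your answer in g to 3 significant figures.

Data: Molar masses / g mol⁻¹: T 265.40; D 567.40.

n(Z) = 0.9850 mol
n(T) = 223.5 / 265.40 = 0.8421 mol
n/ν for Z = 0.9850/4 = 0.2463
n/ν for T = 0.8421/3 = 0.2807
Smallest n/ν is Z → limiting reagent.
n(D) = (1/4) × 0.9850 = 0.2463 mol
mass = 0.2463 × 567.40 = 139.8 g

140 g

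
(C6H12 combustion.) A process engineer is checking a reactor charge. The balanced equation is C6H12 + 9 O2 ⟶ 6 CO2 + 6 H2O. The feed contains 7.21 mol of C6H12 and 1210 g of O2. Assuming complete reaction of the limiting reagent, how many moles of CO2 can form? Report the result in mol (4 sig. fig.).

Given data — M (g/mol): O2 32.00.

n(C6H12) = 7.210 mol
n(O2) = 1210 / 32.00 = 37.81 mol
n/ν for C6H12 = 7.210/1 = 7.210
n/ν for O2 = 37.81/9 = 4.201
Smallest n/ν is O2 → limiting reagent.
n(CO2) = (6/9) × 37.81 = 25.21 mol

25.21 mol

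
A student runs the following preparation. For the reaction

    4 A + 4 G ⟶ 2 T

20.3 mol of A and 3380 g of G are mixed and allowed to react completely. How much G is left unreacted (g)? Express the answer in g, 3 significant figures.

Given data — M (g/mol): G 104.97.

n(A) = 20.30 mol
n(G) = 3380 / 104.97 = 32.20 mol
n/ν → A: 5.075, G: 8.050; A is limiting.
G consumed = (4/4) × 20.30 = 20.30 mol
G remaining = 32.20 − 20.30 = 11.90 mol
mass = 11.90 × 104.97 = 1249 g

1250 g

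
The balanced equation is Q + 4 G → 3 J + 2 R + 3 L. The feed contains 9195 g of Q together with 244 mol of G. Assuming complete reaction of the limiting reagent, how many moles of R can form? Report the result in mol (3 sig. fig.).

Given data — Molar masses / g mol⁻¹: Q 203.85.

90.2 mol

n(Q) = 9195 / 203.85 = 45.11 mol
n(G) = 244.0 mol
n/ν for Q = 45.11/1 = 45.11
n/ν for G = 244.0/4 = 61.00
Smallest n/ν is Q → limiting reagent.
n(R) = (2/1) × 45.11 = 90.22 mol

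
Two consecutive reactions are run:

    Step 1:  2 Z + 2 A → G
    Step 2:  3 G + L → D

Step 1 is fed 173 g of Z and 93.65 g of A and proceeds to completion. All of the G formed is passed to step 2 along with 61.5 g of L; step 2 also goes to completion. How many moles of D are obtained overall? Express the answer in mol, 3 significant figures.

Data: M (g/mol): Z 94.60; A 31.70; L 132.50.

Step 1:
n(Z) = 173.0 / 94.60 = 1.829 mol
n(A) = 93.65 / 31.70 = 2.954 mol
n/ν → Z: 0.9145, A: 1.477; Z is limiting.
n(G) produced = (1/2) × 1.829 = 0.9145 mol
Step 2:
n(G) available = 0.9145 mol
n(L) = 61.50 / 132.50 = 0.4642 mol
n/ν → G: 0.3048, L: 0.4642; G is limiting.
n(D) = (1/3) × 0.9145 = 0.3048 mol

0.305 mol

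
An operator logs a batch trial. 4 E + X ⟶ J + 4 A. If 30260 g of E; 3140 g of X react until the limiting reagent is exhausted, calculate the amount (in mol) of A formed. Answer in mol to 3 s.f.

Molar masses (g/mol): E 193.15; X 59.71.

n(E) = 30260 / 193.15 = 156.7 mol
n(X) = 3140 / 59.71 = 52.59 mol
n/ν for E = 156.7/4 = 39.18
n/ν for X = 52.59/1 = 52.59
Smallest n/ν is E → limiting reagent.
n(A) = (4/4) × 156.7 = 156.7 mol

157 mol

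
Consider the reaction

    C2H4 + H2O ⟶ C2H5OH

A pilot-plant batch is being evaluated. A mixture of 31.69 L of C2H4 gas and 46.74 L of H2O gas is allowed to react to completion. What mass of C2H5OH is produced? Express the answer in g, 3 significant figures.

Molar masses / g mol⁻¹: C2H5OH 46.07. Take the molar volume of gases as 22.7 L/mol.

64.3 g

n(C2H4) = 31.69 / 22.7 = 1.396 mol
n(H2O) = 46.74 / 22.7 = 2.059 mol
n/ν for C2H4 = 1.396/1 = 1.396
n/ν for H2O = 2.059/1 = 2.059
Smallest n/ν is C2H4 → limiting reagent.
n(C2H5OH) = (1/1) × 1.396 = 1.396 mol
mass = 1.396 × 46.07 = 64.31 g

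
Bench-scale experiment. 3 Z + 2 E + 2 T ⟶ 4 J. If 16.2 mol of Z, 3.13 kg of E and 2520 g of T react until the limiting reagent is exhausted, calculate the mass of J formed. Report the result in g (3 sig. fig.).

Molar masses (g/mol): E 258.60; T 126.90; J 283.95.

6130 g

n(Z) = 16.20 mol
n(E) = 3.130×1000 / 258.60 = 12.10 mol
n(T) = 2520 / 126.90 = 19.86 mol
n/ν → Z: 5.400, E: 6.050, T: 9.930; Z is limiting.
n(J) = (4/3) × 16.20 = 21.60 mol
mass = 21.60 × 283.95 = 6133 g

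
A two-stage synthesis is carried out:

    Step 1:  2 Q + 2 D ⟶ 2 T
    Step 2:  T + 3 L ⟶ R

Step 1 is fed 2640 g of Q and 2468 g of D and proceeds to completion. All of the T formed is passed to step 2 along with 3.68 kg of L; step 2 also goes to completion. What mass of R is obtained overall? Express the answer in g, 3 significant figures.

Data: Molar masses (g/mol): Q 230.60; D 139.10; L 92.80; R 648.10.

Step 1:
n(Q) = 2640 / 230.60 = 11.45 mol
n(D) = 2468 / 139.10 = 17.74 mol
n/ν → Q: 5.725, D: 8.870; Q is limiting.
n(T) produced = (2/2) × 11.45 = 11.45 mol
Step 2:
n(T) available = 11.45 mol
n(L) = 3.680×1000 / 92.80 = 39.66 mol
n/ν → T: 11.45, L: 13.22; T is limiting.
n(R) = (1/1) × 11.45 = 11.45 mol
mass = 11.45 × 648.10 = 7421 g

7420 g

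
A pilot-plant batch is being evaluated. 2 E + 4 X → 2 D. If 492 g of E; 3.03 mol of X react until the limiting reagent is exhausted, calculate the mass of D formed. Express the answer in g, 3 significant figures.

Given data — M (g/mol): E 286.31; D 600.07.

n(E) = 492.0 / 286.31 = 1.718 mol
n(X) = 3.030 mol
n/ν → E: 0.8590, X: 0.7575; X is limiting.
n(D) = (2/4) × 3.030 = 1.515 mol
mass = 1.515 × 600.07 = 909.1 g

909 g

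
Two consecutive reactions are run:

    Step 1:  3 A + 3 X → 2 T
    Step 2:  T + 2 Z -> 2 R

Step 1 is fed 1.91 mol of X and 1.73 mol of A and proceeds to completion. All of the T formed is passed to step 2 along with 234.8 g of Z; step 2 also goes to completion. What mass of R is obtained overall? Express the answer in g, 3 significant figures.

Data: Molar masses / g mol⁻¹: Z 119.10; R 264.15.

Step 1:
n(X) = 1.910 mol
n(A) = 1.730 mol
n/ν for X = 1.910/3 = 0.6367
n/ν for A = 1.730/3 = 0.5767
Smallest n/ν is A → limiting reagent.
n(T) produced = (2/3) × 1.730 = 1.153 mol
Step 2:
n(T) available = 1.153 mol
n(Z) = 234.8 / 119.10 = 1.971 mol
n/ν for T = 1.153/1 = 1.153
n/ν for Z = 1.971/2 = 0.9855
Smallest n/ν is Z → limiting reagent.
n(R) = (2/2) × 1.971 = 1.971 mol
mass = 1.971 × 264.15 = 520.6 g

521 g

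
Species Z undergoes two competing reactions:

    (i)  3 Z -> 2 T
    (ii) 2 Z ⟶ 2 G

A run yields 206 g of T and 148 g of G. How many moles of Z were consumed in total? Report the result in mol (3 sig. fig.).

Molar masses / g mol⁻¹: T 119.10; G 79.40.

n(T) = 206 / 119.10 = 1.730 mol
n(G) = 148 / 79.40 = 1.864 mol
n(Z) via (i) = (3/2)×1.730 = 2.595 mol
n(Z) via (ii) = (2/2)×1.864 = 1.864 mol
total n(Z) = 2.595 + 1.864 = 4.459 mol

4.46 mol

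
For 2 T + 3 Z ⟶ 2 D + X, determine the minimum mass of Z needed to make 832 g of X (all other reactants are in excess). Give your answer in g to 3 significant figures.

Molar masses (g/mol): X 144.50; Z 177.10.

n(X) = 832 / 144.50 = 5.758 mol
n(Z) = (3/1) × 5.758 = 17.27 mol
mass = 17.27 × 177.10 = 3059 g

3060 g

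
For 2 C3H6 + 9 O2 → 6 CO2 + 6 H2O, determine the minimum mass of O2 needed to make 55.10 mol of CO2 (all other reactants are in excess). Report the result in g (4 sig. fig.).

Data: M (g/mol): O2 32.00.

n(CO2) = 55.10 mol
n(O2) = (9/6) × 55.10 = 82.65 mol
mass = 82.65 × 32.00 = 2645 g

2645 g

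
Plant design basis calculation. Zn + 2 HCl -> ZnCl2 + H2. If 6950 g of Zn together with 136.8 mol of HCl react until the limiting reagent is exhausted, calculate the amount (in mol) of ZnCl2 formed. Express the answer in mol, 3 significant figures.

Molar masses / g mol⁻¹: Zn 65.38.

n(Zn) = 6950 / 65.38 = 106.3 mol
n(HCl) = 136.8 mol
n/ν → Zn: 106.3, HCl: 68.40; HCl is limiting.
n(ZnCl2) = (1/2) × 136.8 = 68.40 mol

68.4 mol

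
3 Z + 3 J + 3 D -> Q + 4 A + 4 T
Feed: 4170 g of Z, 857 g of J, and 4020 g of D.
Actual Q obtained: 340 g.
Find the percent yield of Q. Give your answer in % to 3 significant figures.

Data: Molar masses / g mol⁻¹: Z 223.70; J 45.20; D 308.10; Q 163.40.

47.8 %

n(Z) = 4170 / 223.70 = 18.64 mol
n(J) = 857.0 / 45.20 = 18.96 mol
n(D) = 4020 / 308.10 = 13.05 mol
n/ν for Z = 18.64/3 = 6.213
n/ν for J = 18.96/3 = 6.320
n/ν for D = 13.05/3 = 4.350
Smallest n/ν is D → limiting reagent.
theoretical n(Q) = (1/3) × 13.05 = 4.350 mol → 710.8 g
% yield = 340 / 710.8 × 100 = 47.83 %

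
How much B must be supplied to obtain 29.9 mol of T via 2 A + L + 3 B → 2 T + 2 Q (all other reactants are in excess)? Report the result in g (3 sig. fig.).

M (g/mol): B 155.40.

6970 g

n(T) = 29.90 mol
n(B) = (3/2) × 29.90 = 44.85 mol
mass = 44.85 × 155.40 = 6970 g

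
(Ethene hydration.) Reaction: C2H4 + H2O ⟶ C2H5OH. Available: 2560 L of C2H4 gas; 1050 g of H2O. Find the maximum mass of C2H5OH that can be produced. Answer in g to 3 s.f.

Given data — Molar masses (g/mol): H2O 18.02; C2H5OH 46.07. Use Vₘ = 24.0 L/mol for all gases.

2680 g

n(C2H4) = 2560 / 24.0 = 106.7 mol
n(H2O) = 1050 / 18.02 = 58.27 mol
n/ν → C2H4: 106.7, H2O: 58.27; H2O is limiting.
n(C2H5OH) = (1/1) × 58.27 = 58.27 mol
mass = 58.27 × 46.07 = 2684 g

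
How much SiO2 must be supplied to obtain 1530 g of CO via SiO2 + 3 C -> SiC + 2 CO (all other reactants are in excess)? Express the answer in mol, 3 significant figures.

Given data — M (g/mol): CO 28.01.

n(CO) = 1530 / 28.01 = 54.62 mol
n(SiO2) = (1/2) × 54.62 = 27.31 mol

27.3 mol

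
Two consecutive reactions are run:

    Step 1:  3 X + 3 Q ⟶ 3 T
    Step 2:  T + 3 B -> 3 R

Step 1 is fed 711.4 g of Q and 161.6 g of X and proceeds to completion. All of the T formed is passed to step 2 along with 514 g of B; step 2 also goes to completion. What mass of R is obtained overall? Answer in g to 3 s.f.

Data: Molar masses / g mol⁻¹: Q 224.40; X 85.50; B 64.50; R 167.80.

951 g

Step 1:
n(Q) = 711.4 / 224.40 = 3.170 mol
n(X) = 161.6 / 85.50 = 1.890 mol
n/ν → Q: 1.057, X: 0.6300; X is limiting.
n(T) produced = (3/3) × 1.890 = 1.890 mol
Step 2:
n(T) available = 1.890 mol
n(B) = 514.0 / 64.50 = 7.969 mol
n/ν → T: 1.890, B: 2.656; T is limiting.
n(R) = (3/1) × 1.890 = 5.670 mol
mass = 5.670 × 167.80 = 951.4 g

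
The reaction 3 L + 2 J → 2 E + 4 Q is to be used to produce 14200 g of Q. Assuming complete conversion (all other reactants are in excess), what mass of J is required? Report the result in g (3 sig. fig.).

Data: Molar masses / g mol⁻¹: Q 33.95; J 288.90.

n(Q) = 14200 / 33.95 = 418.3 mol
n(J) = (2/4) × 418.3 = 209.2 mol
mass = 209.2 × 288.90 = 60440 g

60400 g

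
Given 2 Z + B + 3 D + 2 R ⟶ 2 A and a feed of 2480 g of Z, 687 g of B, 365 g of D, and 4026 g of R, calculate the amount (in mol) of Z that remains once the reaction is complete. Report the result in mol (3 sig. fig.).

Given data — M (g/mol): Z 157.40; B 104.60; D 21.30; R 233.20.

n(Z) = 2480 / 157.40 = 15.76 mol
n(B) = 687.0 / 104.60 = 6.568 mol
n(D) = 365.0 / 21.30 = 17.14 mol
n(R) = 4026 / 233.20 = 17.26 mol
n/ν for Z = 15.76/2 = 7.880
n/ν for B = 6.568/1 = 6.568
n/ν for D = 17.14/3 = 5.713
n/ν for R = 17.26/2 = 8.630
Smallest n/ν is D → limiting reagent.
Z consumed = (2/3) × 17.14 = 11.43 mol
Z remaining = 15.76 − 11.43 = 4.330 mol

4.33 mol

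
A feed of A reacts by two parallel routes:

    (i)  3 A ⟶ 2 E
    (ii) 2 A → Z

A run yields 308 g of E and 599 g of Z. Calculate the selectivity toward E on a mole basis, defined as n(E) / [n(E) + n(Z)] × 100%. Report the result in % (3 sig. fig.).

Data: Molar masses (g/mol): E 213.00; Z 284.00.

n(E) = 308 / 213.00 = 1.446 mol
n(Z) = 599 / 284.00 = 2.109 mol
selectivity = 1.446/(1.446+2.109) × 100 = 40.68 %

40.7 %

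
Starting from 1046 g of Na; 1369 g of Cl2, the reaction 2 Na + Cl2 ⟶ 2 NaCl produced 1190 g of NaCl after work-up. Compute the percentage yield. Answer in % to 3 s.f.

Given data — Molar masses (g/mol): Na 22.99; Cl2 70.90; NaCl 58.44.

n(Na) = 1046 / 22.99 = 45.50 mol
n(Cl2) = 1369 / 70.90 = 19.31 mol
n/ν for Na = 45.50/2 = 22.75
n/ν for Cl2 = 19.31/1 = 19.31
Smallest n/ν is Cl2 → limiting reagent.
theoretical n(NaCl) = (2/1) × 19.31 = 38.62 mol → 2257 g
% yield = 1190 / 2257 × 100 = 52.72 %

52.7 %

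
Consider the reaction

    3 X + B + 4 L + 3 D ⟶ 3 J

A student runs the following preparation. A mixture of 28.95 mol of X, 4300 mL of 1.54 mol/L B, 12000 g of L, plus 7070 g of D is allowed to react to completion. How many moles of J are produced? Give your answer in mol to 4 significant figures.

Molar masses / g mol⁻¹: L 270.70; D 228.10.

19.87 mol

n(X) = 28.95 mol
n(B) = 1.54 × 4300/1000 = 6.622 mol
n(L) = 12000 / 270.70 = 44.33 mol
n(D) = 7070 / 228.10 = 31.00 mol
n/ν for X = 28.95/3 = 9.650
n/ν for B = 6.622/1 = 6.622
n/ν for L = 44.33/4 = 11.08
n/ν for D = 31.00/3 = 10.33
Smallest n/ν is B → limiting reagent.
n(J) = (3/1) × 6.622 = 19.87 mol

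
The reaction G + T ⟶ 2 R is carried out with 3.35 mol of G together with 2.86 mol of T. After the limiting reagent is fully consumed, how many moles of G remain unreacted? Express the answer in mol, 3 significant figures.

0.490 mol

n(G) = 3.350 mol
n(T) = 2.860 mol
n/ν → G: 3.350, T: 2.860; T is limiting.
G consumed = (1/1) × 2.860 = 2.860 mol
G remaining = 3.350 − 2.860 = 0.4900 mol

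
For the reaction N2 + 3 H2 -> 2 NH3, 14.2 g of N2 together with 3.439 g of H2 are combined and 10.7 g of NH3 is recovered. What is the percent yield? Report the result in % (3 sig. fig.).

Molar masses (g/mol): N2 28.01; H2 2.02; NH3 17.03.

62.0 %

n(N2) = 14.20 / 28.01 = 0.5070 mol
n(H2) = 3.439 / 2.02 = 1.702 mol
n/ν for N2 = 0.5070/1 = 0.5070
n/ν for H2 = 1.702/3 = 0.5673
Smallest n/ν is N2 → limiting reagent.
theoretical n(NH3) = (2/1) × 0.5070 = 1.014 mol → 17.27 g
% yield = 10.7 / 17.27 × 100 = 61.96 %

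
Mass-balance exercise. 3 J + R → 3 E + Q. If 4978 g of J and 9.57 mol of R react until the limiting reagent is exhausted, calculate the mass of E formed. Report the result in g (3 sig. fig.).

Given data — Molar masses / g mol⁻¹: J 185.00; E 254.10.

n(J) = 4978 / 185.00 = 26.91 mol
n(R) = 9.570 mol
n/ν for J = 26.91/3 = 8.970
n/ν for R = 9.570/1 = 9.570
Smallest n/ν is J → limiting reagent.
n(E) = (3/3) × 26.91 = 26.91 mol
mass = 26.91 × 254.10 = 6838 g

6840 g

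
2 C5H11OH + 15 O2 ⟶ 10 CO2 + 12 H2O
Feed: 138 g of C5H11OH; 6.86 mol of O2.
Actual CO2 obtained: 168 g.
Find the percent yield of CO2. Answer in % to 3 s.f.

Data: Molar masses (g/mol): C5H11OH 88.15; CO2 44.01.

83.5 %

n(C5H11OH) = 138.0 / 88.15 = 1.566 mol
n(O2) = 6.860 mol
n/ν → C5H11OH: 0.7830, O2: 0.4573; O2 is limiting.
theoretical n(CO2) = (10/15) × 6.860 = 4.573 mol → 201.3 g
% yield = 168 / 201.3 × 100 = 83.46 %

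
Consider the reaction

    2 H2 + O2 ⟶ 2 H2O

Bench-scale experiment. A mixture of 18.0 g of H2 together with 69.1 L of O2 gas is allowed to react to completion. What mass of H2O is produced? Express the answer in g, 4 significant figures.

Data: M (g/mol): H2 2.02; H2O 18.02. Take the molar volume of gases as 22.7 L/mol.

n(H2) = 18.00 / 2.02 = 8.911 mol
n(O2) = 69.10 / 22.7 = 3.044 mol
n/ν for H2 = 8.911/2 = 4.456
n/ν for O2 = 3.044/1 = 3.044
Smallest n/ν is O2 → limiting reagent.
n(H2O) = (2/1) × 3.044 = 6.088 mol
mass = 6.088 × 18.02 = 109.7 g

109.7 g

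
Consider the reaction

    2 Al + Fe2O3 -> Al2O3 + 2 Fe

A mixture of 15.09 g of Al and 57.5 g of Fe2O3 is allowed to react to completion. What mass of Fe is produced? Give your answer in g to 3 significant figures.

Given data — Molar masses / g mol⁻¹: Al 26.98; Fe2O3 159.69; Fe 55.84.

n(Al) = 15.09 / 26.98 = 0.5593 mol
n(Fe2O3) = 57.50 / 159.69 = 0.3601 mol
n/ν for Al = 0.5593/2 = 0.2797
n/ν for Fe2O3 = 0.3601/1 = 0.3601
Smallest n/ν is Al → limiting reagent.
n(Fe) = (2/2) × 0.5593 = 0.5593 mol
mass = 0.5593 × 55.84 = 31.23 g

31.2 g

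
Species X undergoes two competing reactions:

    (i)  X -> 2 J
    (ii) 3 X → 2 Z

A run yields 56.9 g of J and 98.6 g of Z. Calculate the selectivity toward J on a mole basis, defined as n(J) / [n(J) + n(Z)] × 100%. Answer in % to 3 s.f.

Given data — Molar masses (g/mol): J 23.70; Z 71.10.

63.4 %

n(J) = 56.9 / 23.70 = 2.401 mol
n(Z) = 98.6 / 71.10 = 1.387 mol
selectivity = 2.401/(2.401+1.387) × 100 = 63.38 %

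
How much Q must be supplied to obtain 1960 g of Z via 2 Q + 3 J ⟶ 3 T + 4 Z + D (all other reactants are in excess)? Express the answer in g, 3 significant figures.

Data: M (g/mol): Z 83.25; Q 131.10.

1540 g

n(Z) = 1960 / 83.25 = 23.54 mol
n(Q) = (2/4) × 23.54 = 11.77 mol
mass = 11.77 × 131.10 = 1543 g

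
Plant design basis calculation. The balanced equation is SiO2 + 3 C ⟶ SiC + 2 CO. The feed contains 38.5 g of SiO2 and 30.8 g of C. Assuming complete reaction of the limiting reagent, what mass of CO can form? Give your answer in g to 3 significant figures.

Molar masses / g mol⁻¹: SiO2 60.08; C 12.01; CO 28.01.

n(SiO2) = 38.50 / 60.08 = 0.6408 mol
n(C) = 30.80 / 12.01 = 2.565 mol
n/ν for SiO2 = 0.6408/1 = 0.6408
n/ν for C = 2.565/3 = 0.8550
Smallest n/ν is SiO2 → limiting reagent.
n(CO) = (2/1) × 0.6408 = 1.282 mol
mass = 1.282 × 28.01 = 35.91 g

35.9 g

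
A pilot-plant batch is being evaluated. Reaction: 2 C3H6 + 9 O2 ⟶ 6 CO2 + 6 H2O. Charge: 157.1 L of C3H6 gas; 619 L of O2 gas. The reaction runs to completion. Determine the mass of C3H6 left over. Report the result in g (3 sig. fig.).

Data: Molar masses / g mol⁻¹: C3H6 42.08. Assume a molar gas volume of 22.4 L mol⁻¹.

n(C3H6) = 157.1 / 22.4 = 7.013 mol
n(O2) = 619.0 / 22.4 = 27.63 mol
n/ν for C3H6 = 7.013/2 = 3.507
n/ν for O2 = 27.63/9 = 3.070
Smallest n/ν is O2 → limiting reagent.
C3H6 consumed = (2/9) × 27.63 = 6.140 mol
C3H6 remaining = 7.013 − 6.140 = 0.8730 mol
mass = 0.8730 × 42.08 = 36.74 g

36.7 g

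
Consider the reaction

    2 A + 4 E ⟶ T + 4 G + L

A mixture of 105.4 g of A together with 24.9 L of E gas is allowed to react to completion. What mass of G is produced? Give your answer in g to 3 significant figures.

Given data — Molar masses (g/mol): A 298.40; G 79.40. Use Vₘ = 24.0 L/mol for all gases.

n(A) = 105.4 / 298.40 = 0.3532 mol
n(E) = 24.90 / 24.0 = 1.038 mol
n/ν → A: 0.1766, E: 0.2595; A is limiting.
n(G) = (4/2) × 0.3532 = 0.7064 mol
mass = 0.7064 × 79.40 = 56.09 g

56.1 g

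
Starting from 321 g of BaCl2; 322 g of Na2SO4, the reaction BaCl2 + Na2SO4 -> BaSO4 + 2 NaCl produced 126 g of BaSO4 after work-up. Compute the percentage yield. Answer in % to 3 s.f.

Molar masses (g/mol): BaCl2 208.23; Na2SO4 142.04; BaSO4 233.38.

n(BaCl2) = 321.0 / 208.23 = 1.542 mol
n(Na2SO4) = 322.0 / 142.04 = 2.267 mol
n/ν for BaCl2 = 1.542/1 = 1.542
n/ν for Na2SO4 = 2.267/1 = 2.267
Smallest n/ν is BaCl2 → limiting reagent.
theoretical n(BaSO4) = (1/1) × 1.542 = 1.542 mol → 359.9 g
% yield = 126 / 359.9 × 100 = 35.01 %

35.0 %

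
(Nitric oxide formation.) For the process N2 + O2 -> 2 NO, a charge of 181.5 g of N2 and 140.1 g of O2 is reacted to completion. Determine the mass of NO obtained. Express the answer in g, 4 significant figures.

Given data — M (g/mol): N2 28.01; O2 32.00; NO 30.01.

n(N2) = 181.5 / 28.01 = 6.480 mol
n(O2) = 140.1 / 32.00 = 4.378 mol
n/ν for N2 = 6.480/1 = 6.480
n/ν for O2 = 4.378/1 = 4.378
Smallest n/ν is O2 → limiting reagent.
n(NO) = (2/1) × 4.378 = 8.756 mol
mass = 8.756 × 30.01 = 262.8 g

262.8 g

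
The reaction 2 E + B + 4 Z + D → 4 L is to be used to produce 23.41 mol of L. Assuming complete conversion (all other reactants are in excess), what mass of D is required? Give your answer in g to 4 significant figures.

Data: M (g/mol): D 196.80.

1152 g

n(L) = 23.41 mol
n(D) = (1/4) × 23.41 = 5.853 mol
mass = 5.853 × 196.80 = 1152 g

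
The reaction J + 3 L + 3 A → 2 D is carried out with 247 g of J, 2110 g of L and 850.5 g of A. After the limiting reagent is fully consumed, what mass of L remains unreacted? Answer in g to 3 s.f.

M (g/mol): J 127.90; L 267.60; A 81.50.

560 g

n(J) = 247.0 / 127.90 = 1.931 mol
n(L) = 2110 / 267.60 = 7.885 mol
n(A) = 850.5 / 81.50 = 10.44 mol
n/ν → J: 1.931, L: 2.628, A: 3.480; J is limiting.
L consumed = (3/1) × 1.931 = 5.793 mol
L remaining = 7.885 − 5.793 = 2.092 mol
mass = 2.092 × 267.60 = 559.8 g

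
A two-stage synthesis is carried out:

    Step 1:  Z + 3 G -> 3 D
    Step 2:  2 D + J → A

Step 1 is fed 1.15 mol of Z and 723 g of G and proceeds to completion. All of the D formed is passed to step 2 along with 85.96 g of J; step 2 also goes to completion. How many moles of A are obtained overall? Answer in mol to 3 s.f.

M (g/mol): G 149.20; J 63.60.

Step 1:
n(Z) = 1.150 mol
n(G) = 723.0 / 149.20 = 4.846 mol
n/ν for Z = 1.150/1 = 1.150
n/ν for G = 4.846/3 = 1.615
Smallest n/ν is Z → limiting reagent.
n(D) produced = (3/1) × 1.150 = 3.450 mol
Step 2:
n(D) available = 3.450 mol
n(J) = 85.96 / 63.60 = 1.352 mol
n/ν for D = 3.450/2 = 1.725
n/ν for J = 1.352/1 = 1.352
Smallest n/ν is J → limiting reagent.
n(A) = (1/1) × 1.352 = 1.352 mol

1.35 mol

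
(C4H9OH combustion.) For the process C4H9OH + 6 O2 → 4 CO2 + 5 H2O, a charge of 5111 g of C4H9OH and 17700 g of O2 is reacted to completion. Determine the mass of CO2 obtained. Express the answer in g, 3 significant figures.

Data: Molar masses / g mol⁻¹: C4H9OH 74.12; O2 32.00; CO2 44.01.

12100 g

n(C4H9OH) = 5111 / 74.12 = 68.96 mol
n(O2) = 17700 / 32.00 = 553.1 mol
n/ν → C4H9OH: 68.96, O2: 92.18; C4H9OH is limiting.
n(CO2) = (4/1) × 68.96 = 275.8 mol
mass = 275.8 × 44.01 = 12140 g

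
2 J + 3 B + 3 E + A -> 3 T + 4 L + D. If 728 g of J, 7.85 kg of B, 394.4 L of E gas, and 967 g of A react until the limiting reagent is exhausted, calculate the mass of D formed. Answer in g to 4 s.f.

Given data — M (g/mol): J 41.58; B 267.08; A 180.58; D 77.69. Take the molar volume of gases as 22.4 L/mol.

n(J) = 728.0 / 41.58 = 17.51 mol
n(B) = 7.850×1000 / 267.08 = 29.39 mol
n(E) = 394.4 / 22.4 = 17.61 mol
n(A) = 967.0 / 180.58 = 5.355 mol
n/ν for J = 17.51/2 = 8.755
n/ν for B = 29.39/3 = 9.797
n/ν for E = 17.61/3 = 5.870
n/ν for A = 5.355/1 = 5.355
Smallest n/ν is A → limiting reagent.
n(D) = (1/1) × 5.355 = 5.355 mol
mass = 5.355 × 77.69 = 416.0 g

416.0 g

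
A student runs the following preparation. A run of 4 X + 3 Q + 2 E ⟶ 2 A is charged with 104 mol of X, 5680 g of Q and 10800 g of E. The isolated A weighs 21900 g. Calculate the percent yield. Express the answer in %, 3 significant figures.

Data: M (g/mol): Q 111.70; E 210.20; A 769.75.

83.9 %

n(X) = 104.0 mol
n(Q) = 5680 / 111.70 = 50.85 mol
n(E) = 10800 / 210.20 = 51.38 mol
n/ν → X: 26.00, Q: 16.95, E: 25.69; Q is limiting.
theoretical n(A) = (2/3) × 50.85 = 33.90 mol → 26090 g
% yield = 21900 / 26090 × 100 = 83.94 %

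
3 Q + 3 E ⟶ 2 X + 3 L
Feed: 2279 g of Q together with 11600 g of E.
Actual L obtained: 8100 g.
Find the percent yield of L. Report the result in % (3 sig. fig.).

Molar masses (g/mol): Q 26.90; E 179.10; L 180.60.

n(Q) = 2279 / 26.90 = 84.72 mol
n(E) = 11600 / 179.10 = 64.77 mol
n/ν for Q = 84.72/3 = 28.24
n/ν for E = 64.77/3 = 21.59
Smallest n/ν is E → limiting reagent.
theoretical n(L) = (3/3) × 64.77 = 64.77 mol → 11700 g
% yield = 8100 / 11700 × 100 = 69.23 %

69.2 %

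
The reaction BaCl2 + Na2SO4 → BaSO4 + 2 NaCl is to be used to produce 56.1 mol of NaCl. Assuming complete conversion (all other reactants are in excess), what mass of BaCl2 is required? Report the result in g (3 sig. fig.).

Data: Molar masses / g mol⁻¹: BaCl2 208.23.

n(NaCl) = 56.10 mol
n(BaCl2) = (1/2) × 56.10 = 28.05 mol
mass = 28.05 × 208.23 = 5841 g

5840 g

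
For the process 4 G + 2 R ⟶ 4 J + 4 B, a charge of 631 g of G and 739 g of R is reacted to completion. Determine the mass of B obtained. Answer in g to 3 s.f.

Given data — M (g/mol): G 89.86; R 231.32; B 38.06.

243 g

n(G) = 631.0 / 89.86 = 7.022 mol
n(R) = 739.0 / 231.32 = 3.195 mol
n/ν → G: 1.756, R: 1.598; R is limiting.
n(B) = (4/2) × 3.195 = 6.390 mol
mass = 6.390 × 38.06 = 243.2 g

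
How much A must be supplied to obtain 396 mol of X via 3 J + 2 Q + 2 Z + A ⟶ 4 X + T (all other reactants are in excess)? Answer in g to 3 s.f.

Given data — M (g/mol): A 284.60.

28200 g

n(X) = 396.0 mol
n(A) = (1/4) × 396.0 = 99.00 mol
mass = 99.00 × 284.60 = 28180 g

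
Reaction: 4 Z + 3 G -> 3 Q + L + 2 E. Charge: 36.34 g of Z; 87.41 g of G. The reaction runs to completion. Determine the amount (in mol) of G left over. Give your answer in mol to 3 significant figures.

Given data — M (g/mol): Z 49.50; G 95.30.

n(Z) = 36.34 / 49.50 = 0.7341 mol
n(G) = 87.41 / 95.30 = 0.9172 mol
n/ν for Z = 0.7341/4 = 0.1835
n/ν for G = 0.9172/3 = 0.3057
Smallest n/ν is Z → limiting reagent.
G consumed = (3/4) × 0.7341 = 0.5506 mol
G remaining = 0.9172 − 0.5506 = 0.3666 mol

0.367 mol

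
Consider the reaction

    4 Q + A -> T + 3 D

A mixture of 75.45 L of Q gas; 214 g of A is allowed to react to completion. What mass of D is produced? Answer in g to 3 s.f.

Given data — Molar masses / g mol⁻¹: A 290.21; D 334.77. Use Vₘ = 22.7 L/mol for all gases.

n(Q) = 75.45 / 22.7 = 3.324 mol
n(A) = 214.0 / 290.21 = 0.7374 mol
n/ν → Q: 0.8310, A: 0.7374; A is limiting.
n(D) = (3/1) × 0.7374 = 2.212 mol
mass = 2.212 × 334.77 = 740.5 g

741 g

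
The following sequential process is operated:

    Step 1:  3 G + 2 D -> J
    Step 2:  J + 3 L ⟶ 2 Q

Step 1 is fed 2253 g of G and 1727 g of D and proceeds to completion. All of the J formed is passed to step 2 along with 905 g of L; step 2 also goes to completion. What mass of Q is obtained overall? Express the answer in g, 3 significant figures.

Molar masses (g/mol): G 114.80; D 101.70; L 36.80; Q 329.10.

4310 g

Step 1:
n(G) = 2253 / 114.80 = 19.63 mol
n(D) = 1727 / 101.70 = 16.98 mol
n/ν for G = 19.63/3 = 6.543
n/ν for D = 16.98/2 = 8.490
Smallest n/ν is G → limiting reagent.
n(J) produced = (1/3) × 19.63 = 6.543 mol
Step 2:
n(J) available = 6.543 mol
n(L) = 905.0 / 36.80 = 24.59 mol
n/ν for J = 6.543/1 = 6.543
n/ν for L = 24.59/3 = 8.197
Smallest n/ν is J → limiting reagent.
n(Q) = (2/1) × 6.543 = 13.09 mol
mass = 13.09 × 329.10 = 4308 g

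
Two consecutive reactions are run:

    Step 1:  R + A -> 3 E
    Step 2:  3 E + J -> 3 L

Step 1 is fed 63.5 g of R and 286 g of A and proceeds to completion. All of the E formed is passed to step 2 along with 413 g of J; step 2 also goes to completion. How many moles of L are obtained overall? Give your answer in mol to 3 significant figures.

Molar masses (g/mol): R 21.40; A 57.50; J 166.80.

Step 1:
n(R) = 63.50 / 21.40 = 2.967 mol
n(A) = 286.0 / 57.50 = 4.974 mol
n/ν for R = 2.967/1 = 2.967
n/ν for A = 4.974/1 = 4.974
Smallest n/ν is R → limiting reagent.
n(E) produced = (3/1) × 2.967 = 8.901 mol
Step 2:
n(E) available = 8.901 mol
n(J) = 413.0 / 166.80 = 2.476 mol
n/ν for E = 8.901/3 = 2.967
n/ν for J = 2.476/1 = 2.476
Smallest n/ν is J → limiting reagent.
n(L) = (3/1) × 2.476 = 7.428 mol

7.43 mol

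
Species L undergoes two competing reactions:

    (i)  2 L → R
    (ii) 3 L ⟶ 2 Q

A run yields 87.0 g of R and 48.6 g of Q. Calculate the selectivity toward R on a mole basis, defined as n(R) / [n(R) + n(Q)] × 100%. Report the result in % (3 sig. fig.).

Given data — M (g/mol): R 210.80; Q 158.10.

n(R) = 87.0 / 210.80 = 0.4127 mol
n(Q) = 48.6 / 158.10 = 0.3074 mol
selectivity = 0.4127/(0.4127+0.3074) × 100 = 57.31 %

57.3 %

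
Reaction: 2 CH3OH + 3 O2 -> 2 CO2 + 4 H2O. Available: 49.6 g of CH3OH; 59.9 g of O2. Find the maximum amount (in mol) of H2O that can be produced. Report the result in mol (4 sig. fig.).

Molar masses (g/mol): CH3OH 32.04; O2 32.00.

2.496 mol

n(CH3OH) = 49.60 / 32.04 = 1.548 mol
n(O2) = 59.90 / 32.00 = 1.872 mol
n/ν → CH3OH: 0.7740, O2: 0.6240; O2 is limiting.
n(H2O) = (4/3) × 1.872 = 2.496 mol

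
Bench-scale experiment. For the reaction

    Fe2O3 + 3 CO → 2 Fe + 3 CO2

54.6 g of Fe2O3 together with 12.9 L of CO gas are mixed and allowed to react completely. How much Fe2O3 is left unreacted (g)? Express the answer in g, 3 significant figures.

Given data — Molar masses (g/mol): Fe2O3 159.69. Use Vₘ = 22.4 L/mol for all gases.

23.9 g

n(Fe2O3) = 54.60 / 159.69 = 0.3419 mol
n(CO) = 12.90 / 22.4 = 0.5759 mol
n/ν → Fe2O3: 0.3419, CO: 0.1920; CO is limiting.
Fe2O3 consumed = (1/3) × 0.5759 = 0.1920 mol
Fe2O3 remaining = 0.3419 − 0.1920 = 0.1499 mol
mass = 0.1499 × 159.69 = 23.94 g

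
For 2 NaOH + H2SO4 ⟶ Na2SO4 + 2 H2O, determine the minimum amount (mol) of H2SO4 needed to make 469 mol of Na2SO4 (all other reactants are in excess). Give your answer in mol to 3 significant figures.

n(Na2SO4) = 469.0 mol
n(H2SO4) = (1/1) × 469.0 = 469.0 mol

469 mol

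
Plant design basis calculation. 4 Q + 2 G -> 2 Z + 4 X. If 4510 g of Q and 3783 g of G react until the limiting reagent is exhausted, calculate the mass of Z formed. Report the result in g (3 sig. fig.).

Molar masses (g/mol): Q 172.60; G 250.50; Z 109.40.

1430 g

n(Q) = 4510 / 172.60 = 26.13 mol
n(G) = 3783 / 250.50 = 15.10 mol
n/ν for Q = 26.13/4 = 6.533
n/ν for G = 15.10/2 = 7.550
Smallest n/ν is Q → limiting reagent.
n(Z) = (2/4) × 26.13 = 13.07 mol
mass = 13.07 × 109.40 = 1430 g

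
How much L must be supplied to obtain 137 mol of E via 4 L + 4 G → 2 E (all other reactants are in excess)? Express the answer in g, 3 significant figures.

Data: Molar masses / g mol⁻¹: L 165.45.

n(E) = 137.0 mol
n(L) = (4/2) × 137.0 = 274.0 mol
mass = 274.0 × 165.45 = 45330 g

45300 g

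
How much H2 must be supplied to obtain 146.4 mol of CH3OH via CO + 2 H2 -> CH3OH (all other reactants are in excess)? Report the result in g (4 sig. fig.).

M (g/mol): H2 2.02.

591.5 g

n(CH3OH) = 146.4 mol
n(H2) = (2/1) × 146.4 = 292.8 mol
mass = 292.8 × 2.02 = 591.5 g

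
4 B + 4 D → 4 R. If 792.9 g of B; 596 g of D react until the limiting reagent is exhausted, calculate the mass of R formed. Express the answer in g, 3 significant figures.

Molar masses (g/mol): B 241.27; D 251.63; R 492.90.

1170 g

n(B) = 792.9 / 241.27 = 3.286 mol
n(D) = 596.0 / 251.63 = 2.369 mol
n/ν for B = 3.286/4 = 0.8215
n/ν for D = 2.369/4 = 0.5923
Smallest n/ν is D → limiting reagent.
n(R) = (4/4) × 2.369 = 2.369 mol
mass = 2.369 × 492.90 = 1168 g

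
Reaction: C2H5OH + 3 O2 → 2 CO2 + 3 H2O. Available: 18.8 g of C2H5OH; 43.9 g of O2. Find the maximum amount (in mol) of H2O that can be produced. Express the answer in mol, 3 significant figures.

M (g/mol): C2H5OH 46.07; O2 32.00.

1.22 mol

n(C2H5OH) = 18.80 / 46.07 = 0.4081 mol
n(O2) = 43.90 / 32.00 = 1.372 mol
n/ν for C2H5OH = 0.4081/1 = 0.4081
n/ν for O2 = 1.372/3 = 0.4573
Smallest n/ν is C2H5OH → limiting reagent.
n(H2O) = (3/1) × 0.4081 = 1.224 mol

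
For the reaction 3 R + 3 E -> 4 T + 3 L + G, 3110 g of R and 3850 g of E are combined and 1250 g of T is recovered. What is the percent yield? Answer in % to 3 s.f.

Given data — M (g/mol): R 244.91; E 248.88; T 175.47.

42.1 %

n(R) = 3110 / 244.91 = 12.70 mol
n(E) = 3850 / 248.88 = 15.47 mol
n/ν for R = 12.70/3 = 4.233
n/ν for E = 15.47/3 = 5.157
Smallest n/ν is R → limiting reagent.
theoretical n(T) = (4/3) × 12.70 = 16.93 mol → 2971 g
% yield = 1250 / 2971 × 100 = 42.07 %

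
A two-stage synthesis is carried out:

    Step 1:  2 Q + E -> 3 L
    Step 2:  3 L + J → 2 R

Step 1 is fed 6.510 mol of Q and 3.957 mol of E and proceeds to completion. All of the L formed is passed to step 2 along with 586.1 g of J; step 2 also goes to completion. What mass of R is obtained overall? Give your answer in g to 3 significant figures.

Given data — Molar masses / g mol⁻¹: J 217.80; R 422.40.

2270 g

Step 1:
n(Q) = 6.510 mol
n(E) = 3.957 mol
n/ν for Q = 6.510/2 = 3.255
n/ν for E = 3.957/1 = 3.957
Smallest n/ν is Q → limiting reagent.
n(L) produced = (3/2) × 6.510 = 9.765 mol
Step 2:
n(L) available = 9.765 mol
n(J) = 586.1 / 217.80 = 2.691 mol
n/ν for L = 9.765/3 = 3.255
n/ν for J = 2.691/1 = 2.691
Smallest n/ν is J → limiting reagent.
n(R) = (2/1) × 2.691 = 5.382 mol
mass = 5.382 × 422.40 = 2273 g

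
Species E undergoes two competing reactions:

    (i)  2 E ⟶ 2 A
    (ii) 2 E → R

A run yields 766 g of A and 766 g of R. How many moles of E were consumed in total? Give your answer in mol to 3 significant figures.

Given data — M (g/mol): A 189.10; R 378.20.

8.10 mol

n(A) = 766 / 189.10 = 4.051 mol
n(R) = 766 / 378.20 = 2.025 mol
n(E) via (i) = (2/2)×4.051 = 4.051 mol
n(E) via (ii) = (2/1)×2.025 = 4.050 mol
total n(E) = 4.051 + 4.050 = 8.101 mol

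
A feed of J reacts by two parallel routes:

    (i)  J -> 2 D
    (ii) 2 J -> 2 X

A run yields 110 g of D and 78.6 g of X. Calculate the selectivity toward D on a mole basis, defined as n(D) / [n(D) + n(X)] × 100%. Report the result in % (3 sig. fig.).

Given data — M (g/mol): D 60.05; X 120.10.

73.7 %

n(D) = 110 / 60.05 = 1.832 mol
n(X) = 78.6 / 120.10 = 0.6545 mol
selectivity = 1.832/(1.832+0.6545) × 100 = 73.68 %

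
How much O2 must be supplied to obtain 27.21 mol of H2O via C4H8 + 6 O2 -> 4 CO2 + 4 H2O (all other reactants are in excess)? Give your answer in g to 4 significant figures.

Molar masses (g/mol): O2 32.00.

n(H2O) = 27.21 mol
n(O2) = (6/4) × 27.21 = 40.82 mol
mass = 40.82 × 32.00 = 1306 g

1306 g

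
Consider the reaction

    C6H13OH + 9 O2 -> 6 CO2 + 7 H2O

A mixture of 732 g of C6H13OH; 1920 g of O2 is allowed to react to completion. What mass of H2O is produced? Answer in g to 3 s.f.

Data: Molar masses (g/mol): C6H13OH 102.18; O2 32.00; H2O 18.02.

n(C6H13OH) = 732.0 / 102.18 = 7.164 mol
n(O2) = 1920 / 32.00 = 60.00 mol
n/ν → C6H13OH: 7.164, O2: 6.667; O2 is limiting.
n(H2O) = (7/9) × 60.00 = 46.67 mol
mass = 46.67 × 18.02 = 841.0 g

841 g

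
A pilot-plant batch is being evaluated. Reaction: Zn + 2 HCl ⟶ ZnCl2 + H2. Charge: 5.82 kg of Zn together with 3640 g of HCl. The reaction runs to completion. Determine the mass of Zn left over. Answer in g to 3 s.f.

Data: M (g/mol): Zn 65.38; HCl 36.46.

2560 g

n(Zn) = 5.820×1000 / 65.38 = 89.02 mol
n(HCl) = 3640 / 36.46 = 99.84 mol
n/ν for Zn = 89.02/1 = 89.02
n/ν for HCl = 99.84/2 = 49.92
Smallest n/ν is HCl → limiting reagent.
Zn consumed = (1/2) × 99.84 = 49.92 mol
Zn remaining = 89.02 − 49.92 = 39.10 mol
mass = 39.10 × 65.38 = 2556 g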